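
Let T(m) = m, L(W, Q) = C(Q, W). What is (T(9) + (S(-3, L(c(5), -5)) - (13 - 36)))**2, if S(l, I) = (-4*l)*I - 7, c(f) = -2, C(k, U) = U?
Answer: 1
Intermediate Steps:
L(W, Q) = W
S(l, I) = -7 - 4*I*l (S(l, I) = -4*I*l - 7 = -7 - 4*I*l)
(T(9) + (S(-3, L(c(5), -5)) - (13 - 36)))**2 = (9 + ((-7 - 4*(-2)*(-3)) - (13 - 36)))**2 = (9 + ((-7 - 24) - 1*(-23)))**2 = (9 + (-31 + 23))**2 = (9 - 8)**2 = 1**2 = 1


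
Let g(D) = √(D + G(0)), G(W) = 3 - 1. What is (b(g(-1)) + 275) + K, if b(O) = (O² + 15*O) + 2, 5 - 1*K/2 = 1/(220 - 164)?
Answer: 8483/28 ≈ 302.96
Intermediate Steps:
G(W) = 2
K = 279/28 (K = 10 - 2/(220 - 164) = 10 - 2/56 = 10 - 2*1/56 = 10 - 1/28 = 279/28 ≈ 9.9643)
g(D) = √(2 + D) (g(D) = √(D + 2) = √(2 + D))
b(O) = 2 + O² + 15*O
(b(g(-1)) + 275) + K = ((2 + (√(2 - 1))² + 15*√(2 - 1)) + 275) + 279/28 = ((2 + (√1)² + 15*√1) + 275) + 279/28 = ((2 + 1² + 15*1) + 275) + 279/28 = ((2 + 1 + 15) + 275) + 279/28 = (18 + 275) + 279/28 = 293 + 279/28 = 8483/28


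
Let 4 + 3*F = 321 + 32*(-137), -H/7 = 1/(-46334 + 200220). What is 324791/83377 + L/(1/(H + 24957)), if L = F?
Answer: -1302302506252786327/38491659066 ≈ -3.3833e+7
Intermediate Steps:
H = -7/153886 (H = -7/(-46334 + 200220) = -7/153886 ≈ -4.5488e-5)
F = -4067/3 (F = -4/3 + (321 + 32*(-137))/3 = -4/3 + (321 - 4384)/3 = -4/3 + (⅓)*(-4063) = -4/3 - 4063/3 = -4067/3 ≈ -1355.7)
L = -4067/3 ≈ -1355.7
324791/83377 + L/(1/(H + 24957)) = 324791/83377 - 4067/(3*(1/(-7/153886 + 24957))) = 324791*(1/83377) - 4067/(3*(1/(3840532895/153886))) = 324791/83377 - 4067/(3*153886/3840532895) = 324791/83377 - 4067/3*3840532895/153886 = 324791/83377 - 15619447283965/461658 = -1302302506252786327/38491659066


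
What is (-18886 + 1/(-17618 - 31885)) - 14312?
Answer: -1643400595/49503 ≈ -33198.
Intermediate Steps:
(-18886 + 1/(-17618 - 31885)) - 14312 = (-18886 + 1/(-49503)) - 14312 = (-18886 - 1/49503) - 14312 = -934913659/49503 - 14312 = -1643400595/49503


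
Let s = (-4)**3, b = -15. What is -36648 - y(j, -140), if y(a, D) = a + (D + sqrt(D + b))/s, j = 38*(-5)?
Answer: -583363/16 + I*sqrt(155)/64 ≈ -36460.0 + 0.19453*I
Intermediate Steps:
j = -190
s = -64
y(a, D) = a - D/64 - sqrt(-15 + D)/64 (y(a, D) = a + (D + sqrt(D - 15))/(-64) = a + (D + sqrt(-15 + D))*(-1/64) = a + (-D/64 - sqrt(-15 + D)/64) = a - D/64 - sqrt(-15 + D)/64)
-36648 - y(j, -140) = -36648 - (-190 - 1/64*(-140) - sqrt(-15 - 140)/64) = -36648 - (-190 + 35/16 - I*sqrt(155)/64) = -36648 - (-3005/16 - I*sqrt(155)/64) = -36648 + (3005/16 + I*sqrt(155)/64) = -583363/16 + I*sqrt(155)/64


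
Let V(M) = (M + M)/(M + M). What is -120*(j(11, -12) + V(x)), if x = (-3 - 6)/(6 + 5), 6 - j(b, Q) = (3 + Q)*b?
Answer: -12720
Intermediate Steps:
j(b, Q) = 6 - b*(3 + Q) (j(b, Q) = 6 - (3 + Q)*b = 6 - b*(3 + Q))
x = -9/11 ≈ -0.81818
V(M) = 1 (V(M) = (2*M)/((2*M)) = (2*M)*(1/(2*M)) = 1)
-120*(j(11, -12) + V(x)) = -120*((6 - 3*11 - 1*(-12)*11) + 1) = -120*((6 - 33 + 132) + 1) = -120*(105 + 1) = -120*106 = -12720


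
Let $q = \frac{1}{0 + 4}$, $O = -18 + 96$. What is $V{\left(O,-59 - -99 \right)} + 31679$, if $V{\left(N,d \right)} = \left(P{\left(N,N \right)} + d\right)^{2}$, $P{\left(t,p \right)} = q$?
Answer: $\frac{532785}{16} \approx 33299.0$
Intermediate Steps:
$O = 78$
$q = \frac{1}{4} \approx 0.25$
$P{\left(t,p \right)} = \frac{1}{4}$
$V{\left(N,d \right)} = \left(\frac{1}{4} + d\right)^{2}$
$V{\left(O,-59 - -99 \right)} + 31679 = \frac{\left(1 + 4 \left(-59 - -99\right)\right)^{2}}{16} + 31679 = \frac{\left(1 + 4 \left(-59 + 99\right)\right)^{2}}{16} + 31679 = \frac{\left(1 + 4 \cdot 40\right)^{2}}{16} + 31679 = \frac{\left(1 + 160\right)^{2}}{16} + 31679 = \frac{161^{2}}{16} + 31679 = \frac{1}{16} \cdot 25921 + 31679 = \frac{25921}{16} + 31679 = \frac{532785}{16}$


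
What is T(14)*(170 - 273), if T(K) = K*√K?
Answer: -1442*√14 ≈ -5395.5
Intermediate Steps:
T(K) = K^(3/2)
T(14)*(170 - 273) = 14^(3/2)*(170 - 273) = (14*√14)*(-103) = -1442*√14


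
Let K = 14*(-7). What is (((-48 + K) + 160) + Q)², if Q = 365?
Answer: 143641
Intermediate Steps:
K = -98
(((-48 + K) + 160) + Q)² = (((-48 - 98) + 160) + 365)² = ((-146 + 160) + 365)² = (14 + 365)² = 379² = 143641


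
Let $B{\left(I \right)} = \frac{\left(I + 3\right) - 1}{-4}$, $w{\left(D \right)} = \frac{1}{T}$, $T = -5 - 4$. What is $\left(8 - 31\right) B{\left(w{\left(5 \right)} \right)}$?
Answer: $\frac{391}{36} \approx 10.861$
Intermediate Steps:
$T = -9$
$w{\left(D \right)} = - \frac{1}{9}$ ($w{\left(D \right)} = \frac{1}{-9} = - \frac{1}{9}$)
$B{\left(I \right)} = - \frac{1}{2} - \frac{I}{4}$ ($B{\left(I \right)} = \left(\left(3 + I\right) - 1\right) \left(- \frac{1}{4}\right) = \left(2 + I\right) \left(- \frac{1}{4}\right) = - \frac{1}{2} - \frac{I}{4}$)
$\left(8 - 31\right) B{\left(w{\left(5 \right)} \right)} = \left(8 - 31\right) \left(- \frac{1}{2} - - \frac{1}{36}\right) = - 23 \left(- \frac{1}{2} + \frac{1}{36}\right) = \left(-23\right) \left(- \frac{17}{36}\right) = \frac{391}{36}$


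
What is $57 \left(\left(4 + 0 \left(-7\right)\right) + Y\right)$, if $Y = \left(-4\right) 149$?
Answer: $-33744$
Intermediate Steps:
$Y = -596$
$57 \left(\left(4 + 0 \left(-7\right)\right) + Y\right) = 57 \left(\left(4 + 0 \left(-7\right)\right) - 596\right) = 57 \left(\left(4 + 0\right) - 596\right) = 57 \left(4 - 596\right) = 57 \left(-592\right) = -33744$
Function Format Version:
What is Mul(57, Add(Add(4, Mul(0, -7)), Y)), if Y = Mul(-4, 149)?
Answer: -33744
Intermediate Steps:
Y = -596
Mul(57, Add(Add(4, Mul(0, -7)), Y)) = Mul(57, Add(Add(4, Mul(0, -7)), -596)) = Mul(57, Add(Add(4, 0), -596)) = Mul(57, Add(4, -596)) = Mul(57, -592) = -33744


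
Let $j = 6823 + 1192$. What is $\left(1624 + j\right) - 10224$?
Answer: $-585$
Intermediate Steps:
$j = 8015$
$\left(1624 + j\right) - 10224 = \left(1624 + 8015\right) - 10224 = 9639 - 10224 = -585$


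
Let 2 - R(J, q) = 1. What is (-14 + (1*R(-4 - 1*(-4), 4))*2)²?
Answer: 144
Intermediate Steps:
R(J, q) = 1 (R(J, q) = 2 - 1*1 = 2 - 1 = 1)
(-14 + (1*R(-4 - 1*(-4), 4))*2)² = (-14 + (1*1)*2)² = (-14 + 1*2)² = (-14 + 2)² = (-12)² = 144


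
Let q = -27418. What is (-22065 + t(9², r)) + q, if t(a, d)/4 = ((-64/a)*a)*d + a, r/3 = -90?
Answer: 19961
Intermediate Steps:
r = -270 (r = 3*(-90) = -270)
t(a, d) = -256*d + 4*a (t(a, d) = 4*(((-64/a)*a)*d + a) = 4*(-64*d + a) = 4*(a - 64*d) = -256*d + 4*a)
(-22065 + t(9², r)) + q = (-22065 + (-256*(-270) + 4*9²)) - 27418 = (-22065 + (69120 + 4*81)) - 27418 = (-22065 + (69120 + 324)) - 27418 = (-22065 + 69444) - 27418 = 47379 - 27418 = 19961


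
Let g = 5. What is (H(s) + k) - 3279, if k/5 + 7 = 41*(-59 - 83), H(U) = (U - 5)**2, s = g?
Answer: -32424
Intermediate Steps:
s = 5
H(U) = (-5 + U)**2
k = -29145 (k = -35 + 5*(41*(-59 - 83)) = -35 + 5*(41*(-142)) = -35 + 5*(-5822) = -35 - 29110 = -29145)
(H(s) + k) - 3279 = ((-5 + 5)**2 - 29145) - 3279 = (0**2 - 29145) - 3279 = (0 - 29145) - 3279 = -29145 - 3279 = -32424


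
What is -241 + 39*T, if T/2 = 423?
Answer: 32753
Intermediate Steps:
T = 846 (T = 2*423 = 846)
-241 + 39*T = -241 + 39*846 = -241 + 32994 = 32753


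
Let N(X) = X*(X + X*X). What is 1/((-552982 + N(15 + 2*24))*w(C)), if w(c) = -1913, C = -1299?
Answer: 1/571921958 ≈ 1.7485e-9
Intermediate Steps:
N(X) = X*(X + X**2)
1/((-552982 + N(15 + 2*24))*w(C)) = 1/(-552982 + (15 + 2*24)**2*(1 + (15 + 2*24))*(-1913)) = -1/1913/(-552982 + (15 + 48)**2*(1 + (15 + 48))) = -1/1913/(-552982 + 63**2*(1 + 63)) = -1/1913/(-552982 + 3969*64) = -1/1913/(-552982 + 254016) = -1/1913/(-298966) = -1/298966*(-1/1913) = 1/571921958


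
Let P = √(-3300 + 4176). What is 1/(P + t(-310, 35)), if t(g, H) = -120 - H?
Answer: -155/23149 - 2*√219/23149 ≈ -0.0079743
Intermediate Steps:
P = 2*√219 (P = √876 = 2*√219 ≈ 29.597)
1/(P + t(-310, 35)) = 1/(2*√219 + (-120 - 1*35)) = 1/(2*√219 + (-120 - 35)) = 1/(2*√219 - 155) = 1/(-155 + 2*√219)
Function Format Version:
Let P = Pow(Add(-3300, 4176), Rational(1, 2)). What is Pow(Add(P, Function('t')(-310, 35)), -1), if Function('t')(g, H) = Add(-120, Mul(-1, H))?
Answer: Add(Rational(-155, 23149), Mul(Rational(-2, 23149), Pow(219, Rational(1, 2)))) ≈ -0.0079743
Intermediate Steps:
P = Mul(2, Pow(219, Rational(1, 2))) (P = Pow(876, Rational(1, 2)) = Mul(2, Pow(219, Rational(1, 2))) ≈ 29.597)
Pow(Add(P, Function('t')(-310, 35)), -1) = Pow(Add(Mul(2, Pow(219, Rational(1, 2))), Add(-120, Mul(-1, 35))), -1) = Pow(Add(Mul(2, Pow(219, Rational(1, 2))), Add(-120, -35)), -1) = Pow(Add(Mul(2, Pow(219, Rational(1, 2))), -155), -1) = Pow(Add(-155, Mul(2, Pow(219, Rational(1, 2)))), -1)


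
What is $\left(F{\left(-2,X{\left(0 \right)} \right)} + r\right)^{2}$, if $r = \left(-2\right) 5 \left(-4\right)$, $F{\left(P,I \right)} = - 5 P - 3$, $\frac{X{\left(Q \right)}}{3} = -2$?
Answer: $2209$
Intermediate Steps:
$X{\left(Q \right)} = -6$ ($X{\left(Q \right)} = 3 \left(-2\right) = -6$)
$F{\left(P,I \right)} = -3 - 5 P$
$r = 40$ ($r = \left(-10\right) \left(-4\right) = 40$)
$\left(F{\left(-2,X{\left(0 \right)} \right)} + r\right)^{2} = \left(\left(-3 - -10\right) + 40\right)^{2} = \left(\left(-3 + 10\right) + 40\right)^{2} = \left(7 + 40\right)^{2} = 47^{2} = 2209$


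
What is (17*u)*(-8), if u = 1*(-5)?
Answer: 680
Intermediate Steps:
u = -5
(17*u)*(-8) = (17*(-5))*(-8) = -85*(-8) = 680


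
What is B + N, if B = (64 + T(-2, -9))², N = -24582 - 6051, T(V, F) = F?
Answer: -27608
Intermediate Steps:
N = -30633
B = 3025 (B = (64 - 9)² = 55² = 3025)
B + N = 3025 - 30633 = -27608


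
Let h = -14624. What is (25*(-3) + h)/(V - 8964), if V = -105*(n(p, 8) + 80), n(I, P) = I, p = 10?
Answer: 14699/18414 ≈ 0.79825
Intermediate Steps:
V = -9450 (V = -105*(10 + 80) = -105*90 = -9450)
(25*(-3) + h)/(V - 8964) = (25*(-3) - 14624)/(-9450 - 8964) = (-75 - 14624)/(-18414) = -14699*(-1/18414) = 14699/18414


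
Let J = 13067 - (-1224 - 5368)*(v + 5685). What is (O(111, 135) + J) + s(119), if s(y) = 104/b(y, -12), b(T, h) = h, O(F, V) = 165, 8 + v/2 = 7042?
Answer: 390674998/3 ≈ 1.3023e+8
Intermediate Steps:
v = 14068 (v = -16 + 2*7042 = -16 + 14084 = 14068)
J = 130224843 (J = 13067 - (-1224 - 5368)*(14068 + 5685) = 13067 - (-6592)*19753 = 13067 - 1*(-130211776) = 13067 + 130211776 = 130224843)
s(y) = -26/3 (s(y) = 104/(-12) = 104*(-1/12) = -26/3)
(O(111, 135) + J) + s(119) = (165 + 130224843) - 26/3 = 130225008 - 26/3 = 390674998/3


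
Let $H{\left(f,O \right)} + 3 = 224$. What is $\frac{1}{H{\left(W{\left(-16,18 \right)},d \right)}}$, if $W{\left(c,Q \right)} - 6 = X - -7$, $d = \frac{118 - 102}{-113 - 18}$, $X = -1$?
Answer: $\frac{1}{221} \approx 0.0045249$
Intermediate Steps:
$d = - \frac{16}{131}$ ($d = \frac{16}{-131} = 16 \left(- \frac{1}{131}\right) = - \frac{16}{131} \approx -0.12214$)
$W{\left(c,Q \right)} = 12$ ($W{\left(c,Q \right)} = 6 - -6 = 6 + \left(-1 + 7\right) = 6 + 6 = 12$)
$H{\left(f,O \right)} = 221$ ($H{\left(f,O \right)} = -3 + 224 = 221$)
$\frac{1}{H{\left(W{\left(-16,18 \right)},d \right)}} = \frac{1}{221}$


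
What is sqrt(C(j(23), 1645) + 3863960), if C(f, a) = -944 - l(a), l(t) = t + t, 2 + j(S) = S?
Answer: sqrt(3859726) ≈ 1964.6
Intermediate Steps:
j(S) = -2 + S
l(t) = 2*t
C(f, a) = -944 - 2*a
sqrt(C(j(23), 1645) + 3863960) = sqrt((-944 - 2*1645) + 3863960) = sqrt((-944 - 3290) + 3863960) = sqrt(-4234 + 3863960) = sqrt(3859726)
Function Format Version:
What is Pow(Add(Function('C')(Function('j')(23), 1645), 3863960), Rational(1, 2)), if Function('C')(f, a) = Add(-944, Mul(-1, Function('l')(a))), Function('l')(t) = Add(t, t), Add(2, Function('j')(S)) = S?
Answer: Pow(3859726, Rational(1, 2)) ≈ 1964.6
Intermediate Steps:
Function('j')(S) = Add(-2, S)
Function('l')(t) = Mul(2, t)
Function('C')(f, a) = Add(-944, Mul(-2, a)) (Function('C')(f, a) = Add(-944, Mul(-1, Mul(2, a))) = Add(-944, Mul(-2, a)))
Pow(Add(Function('C')(Function('j')(23), 1645), 3863960), Rational(1, 2)) = Pow(Add(Add(-944, Mul(-2, 1645)), 3863960), Rational(1, 2)) = Pow(Add(Add(-944, -3290), 3863960), Rational(1, 2)) = Pow(Add(-4234, 3863960), Rational(1, 2)) = Pow(3859726, Rational(1, 2))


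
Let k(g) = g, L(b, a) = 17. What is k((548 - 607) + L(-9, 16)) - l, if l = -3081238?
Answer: 3081196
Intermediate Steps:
k((548 - 607) + L(-9, 16)) - l = ((548 - 607) + 17) - 1*(-3081238) = (-59 + 17) + 3081238 = -42 + 3081238 = 3081196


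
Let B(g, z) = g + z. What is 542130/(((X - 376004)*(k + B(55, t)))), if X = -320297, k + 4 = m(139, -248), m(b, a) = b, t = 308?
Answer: -90355/57792983 ≈ -0.0015634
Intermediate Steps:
k = 135 (k = -4 + 139 = 135)
542130/(((X - 376004)*(k + B(55, t)))) = 542130/(((-320297 - 376004)*(135 + (55 + 308)))) = 542130/((-696301*(135 + 363))) = 542130/((-696301*498)) = 542130/(-346757898) = 542130*(-1/346757898) = -90355/57792983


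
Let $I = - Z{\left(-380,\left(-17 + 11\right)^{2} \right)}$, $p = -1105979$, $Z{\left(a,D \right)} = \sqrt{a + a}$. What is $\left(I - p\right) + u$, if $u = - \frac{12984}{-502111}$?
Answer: $\frac{555324234653}{502111} - 2 i \sqrt{190} \approx 1.106 \cdot 10^{6} - 27.568 i$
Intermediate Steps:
$Z{\left(a,D \right)} = \sqrt{2} \sqrt{a}$ ($Z{\left(a,D \right)} = \sqrt{2 a} = \sqrt{2} \sqrt{a}$)
$I = - 2 i \sqrt{190}$ ($I = - \sqrt{2} \sqrt{-380} = - \sqrt{2} \cdot 2 i \sqrt{95} = - 2 i \sqrt{190} \approx - 27.568 i$)
$u = \frac{12984}{502111}$ ($u = \left(-12984\right) \left(- \frac{1}{502111}\right) = \frac{12984}{502111} \approx 0.025859$)
$\left(I - p\right) + u = \left(- 2 i \sqrt{190} - -1105979\right) + \frac{12984}{502111} = \left(- 2 i \sqrt{190} + 1105979\right) + \frac{12984}{502111} = \left(1105979 - 2 i \sqrt{190}\right) + \frac{12984}{502111} = \frac{555324234653}{502111} - 2 i \sqrt{190}$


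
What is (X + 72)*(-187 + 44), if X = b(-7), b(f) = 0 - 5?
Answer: -9581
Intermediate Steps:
b(f) = -5
X = -5
(X + 72)*(-187 + 44) = (-5 + 72)*(-187 + 44) = 67*(-143) = -9581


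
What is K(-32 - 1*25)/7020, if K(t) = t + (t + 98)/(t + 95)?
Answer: -425/53352 ≈ -0.0079660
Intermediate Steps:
K(t) = t + (98 + t)/(95 + t)
K(-32 - 1*25)/7020 = ((98 + (-32 - 1*25)**2 + 96*(-32 - 1*25))/(95 + (-32 - 1*25)))/7020 = ((98 + (-32 - 25)**2 + 96*(-32 - 25))/(95 + (-32 - 25)))*(1/7020) = ((98 + (-57)**2 + 96*(-57))/(95 - 57))*(1/7020) = ((98 + 3249 - 5472)/38)*(1/7020) = ((1/38)*(-2125))*(1/7020) = -2125/38*1/7020 = -425/53352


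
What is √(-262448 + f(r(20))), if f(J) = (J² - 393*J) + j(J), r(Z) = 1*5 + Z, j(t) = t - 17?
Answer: 2*I*√67910 ≈ 521.19*I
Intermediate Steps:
j(t) = -17 + t
r(Z) = 5 + Z
f(J) = -17 + J² - 392*J (f(J) = (J² - 393*J) + (-17 + J) = -17 + J² - 392*J)
√(-262448 + f(r(20))) = √(-262448 + (-17 + (5 + 20)² - 392*(5 + 20))) = √(-262448 + (-17 + 25² - 392*25)) = √(-262448 + (-17 + 625 - 9800)) = √(-262448 - 9192) = √(-271640) = 2*I*√67910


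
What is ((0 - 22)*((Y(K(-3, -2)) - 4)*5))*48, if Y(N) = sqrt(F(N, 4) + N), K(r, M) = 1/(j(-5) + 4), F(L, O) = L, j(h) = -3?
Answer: 21120 - 5280*sqrt(2) ≈ 13653.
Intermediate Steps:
K(r, M) = 1 (K(r, M) = 1/(-3 + 4) = 1/1 = 1)
Y(N) = sqrt(2)*sqrt(N) (Y(N) = sqrt(N + N) = sqrt(2*N) = sqrt(2)*sqrt(N))
((0 - 22)*((Y(K(-3, -2)) - 4)*5))*48 = ((0 - 22)*((sqrt(2)*sqrt(1) - 4)*5))*48 = -22*(sqrt(2)*1 - 4)*5*48 = -22*(sqrt(2) - 4)*5*48 = -22*(-4 + sqrt(2))*5*48 = -22*(-20 + 5*sqrt(2))*48 = (440 - 110*sqrt(2))*48 = 21120 - 5280*sqrt(2)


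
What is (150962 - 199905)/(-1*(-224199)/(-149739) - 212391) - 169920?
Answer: -1801344407090761/10601146716 ≈ -1.6992e+5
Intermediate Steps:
(150962 - 199905)/(-1*(-224199)/(-149739) - 212391) - 169920 = -48943/(224199*(-1/149739) - 212391) - 169920 = -48943/(-74733/49913 - 212391) - 169920 = -48943/(-10601146716/49913) - 169920 = -48943*(-49913/10601146716) - 169920 = 2442891959/10601146716 - 169920 = -1801344407090761/10601146716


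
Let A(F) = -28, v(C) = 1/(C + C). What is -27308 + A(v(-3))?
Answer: -27336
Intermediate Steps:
v(C) = 1/(2*C)
-27308 + A(v(-3)) = -27308 - 28 = -27336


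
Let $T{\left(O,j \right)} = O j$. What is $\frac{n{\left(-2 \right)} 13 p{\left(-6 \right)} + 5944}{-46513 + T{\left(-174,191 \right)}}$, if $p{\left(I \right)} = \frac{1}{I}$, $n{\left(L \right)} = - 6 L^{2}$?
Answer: $- \frac{5996}{79747} \approx -0.075188$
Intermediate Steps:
$\frac{n{\left(-2 \right)} 13 p{\left(-6 \right)} + 5944}{-46513 + T{\left(-174,191 \right)}} = \frac{\frac{- 6 \left(-2\right)^{2} \cdot 13}{-6} + 5944}{-46513 - 33234} = \frac{\left(-6\right) 4 \cdot 13 \left(- \frac{1}{6}\right) + 5944}{-46513 - 33234} = \frac{\left(-24\right) 13 \left(- \frac{1}{6}\right) + 5944}{-79747} = \left(\left(-312\right) \left(- \frac{1}{6}\right) + 5944\right) \left(- \frac{1}{79747}\right) = \left(52 + 5944\right) \left(- \frac{1}{79747}\right) = 5996 \left(- \frac{1}{79747}\right) = - \frac{5996}{79747}$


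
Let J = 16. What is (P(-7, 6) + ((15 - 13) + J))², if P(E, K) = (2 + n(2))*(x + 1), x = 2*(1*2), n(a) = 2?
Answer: 1444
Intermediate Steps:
x = 4 (x = 2*2 = 4)
P(E, K) = 20 (P(E, K) = (2 + 2)*(4 + 1) = 4*5 = 20)
(P(-7, 6) + ((15 - 13) + J))² = (20 + ((15 - 13) + 16))² = (20 + (2 + 16))² = (20 + 18)² = 38² = 1444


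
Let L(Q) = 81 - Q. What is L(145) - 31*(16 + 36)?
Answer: -1676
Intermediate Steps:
L(145) - 31*(16 + 36) = (81 - 1*145) - 31*(16 + 36) = (81 - 145) - 31*52 = -64 - 1*1612 = -64 - 1612 = -1676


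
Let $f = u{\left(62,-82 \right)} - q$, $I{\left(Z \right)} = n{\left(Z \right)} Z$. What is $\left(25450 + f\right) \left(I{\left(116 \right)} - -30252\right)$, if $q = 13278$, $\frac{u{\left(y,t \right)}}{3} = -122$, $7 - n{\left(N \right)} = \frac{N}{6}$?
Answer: $\frac{1020793984}{3} \approx 3.4026 \cdot 10^{8}$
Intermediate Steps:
$n{\left(N \right)} = 7 - \frac{N}{6}$
$I{\left(Z \right)} = Z \left(7 - \frac{Z}{6}\right)$ ($I{\left(Z \right)} = \left(7 - \frac{Z}{6}\right) Z = Z \left(7 - \frac{Z}{6}\right)$)
$u{\left(y,t \right)} = -366$ ($u{\left(y,t \right)} = 3 \left(-122\right) = -366$)
$f = -13644$ ($f = -366 - 13278 = -13644$)
$\left(25450 + f\right) \left(I{\left(116 \right)} - -30252\right) = \left(25450 - 13644\right) \left(\frac{1}{6} \cdot 116 \left(42 - 116\right) - -30252\right) = 11806 \left(\frac{1}{6} \cdot 116 \left(42 - 116\right) + 30252\right) = 11806 \left(\frac{1}{6} \cdot 116 \left(-74\right) + 30252\right) = 11806 \left(- \frac{4292}{3} + 30252\right) = 11806 \cdot \frac{86464}{3} = \frac{1020793984}{3}$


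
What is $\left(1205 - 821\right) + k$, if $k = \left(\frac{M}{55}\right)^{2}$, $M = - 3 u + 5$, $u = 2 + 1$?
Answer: $\frac{1161616}{3025} \approx 384.01$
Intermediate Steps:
$u = 3$
$M = -4$ ($M = \left(-3\right) 3 + 5 = -9 + 5 = -4$)
$k = \frac{16}{3025}$ ($k = \left(- \frac{4}{55}\right)^{2} = \frac{16}{3025} \approx 0.0052893$)
$\left(1205 - 821\right) + k = \left(1205 - 821\right) + \frac{16}{3025} = 384 + \frac{16}{3025} = \frac{1161616}{3025}$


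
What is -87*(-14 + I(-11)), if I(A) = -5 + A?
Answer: 2610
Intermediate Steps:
-87*(-14 + I(-11)) = -87*(-14 + (-5 - 11)) = -87*(-14 - 16) = -87*(-30) = 2610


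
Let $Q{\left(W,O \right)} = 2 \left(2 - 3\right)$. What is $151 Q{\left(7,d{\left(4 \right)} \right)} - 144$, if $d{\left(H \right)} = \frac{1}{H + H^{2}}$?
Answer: $-446$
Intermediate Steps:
$Q{\left(W,O \right)} = -2$ ($Q{\left(W,O \right)} = 2 \left(-1\right) = -2$)
$151 Q{\left(7,d{\left(4 \right)} \right)} - 144 = 151 \left(-2\right) - 144 = -302 - 144 = -446$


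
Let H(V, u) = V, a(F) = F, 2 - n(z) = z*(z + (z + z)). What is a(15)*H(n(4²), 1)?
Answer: -11490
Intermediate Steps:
n(z) = 2 - 3*z² (n(z) = 2 - z*(z + (z + z)) = 2 - z*(z + 2*z) = 2 - z*3*z = 2 - 3*z²)
a(15)*H(n(4²), 1) = 15*(2 - 3*(4²)²) = 15*(2 - 3*16²) = 15*(2 - 3*256) = 15*(2 - 768) = 15*(-766) = -11490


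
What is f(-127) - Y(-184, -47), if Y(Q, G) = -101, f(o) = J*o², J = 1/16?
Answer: 17745/16 ≈ 1109.1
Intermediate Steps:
J = 1/16 ≈ 0.062500
f(o) = o²/16
f(-127) - Y(-184, -47) = (1/16)*(-127)² - 1*(-101) = (1/16)*16129 + 101 = 16129/16 + 101 = 17745/16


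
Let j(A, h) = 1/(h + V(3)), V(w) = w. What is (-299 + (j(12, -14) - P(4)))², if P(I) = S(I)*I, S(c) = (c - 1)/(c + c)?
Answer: 43731769/484 ≈ 90355.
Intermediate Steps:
S(c) = (-1 + c)/(2*c) (S(c) = (-1 + c)/((2*c)) = (-1 + c)*(1/(2*c)) = (-1 + c)/(2*c))
j(A, h) = 1/(3 + h) (j(A, h) = 1/(h + 3) = 1/(3 + h))
P(I) = -½ + I/2 (P(I) = ((-1 + I)/(2*I))*I = -½ + I/2)
(-299 + (j(12, -14) - P(4)))² = (-299 + (1/(3 - 14) - (-½ + (½)*4)))² = (-299 + (1/(-11) - (-½ + 2)))² = (-299 + (-1/11 - 1*3/2))² = (-299 + (-1/11 - 3/2))² = (-299 - 35/22)² = (-6613/22)² = 43731769/484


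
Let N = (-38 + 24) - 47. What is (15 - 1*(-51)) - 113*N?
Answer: 6959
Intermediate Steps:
N = -61 (N = -14 - 47 = -61)
(15 - 1*(-51)) - 113*N = (15 - 1*(-51)) - 113*(-61) = (15 + 51) + 6893 = 66 + 6893 = 6959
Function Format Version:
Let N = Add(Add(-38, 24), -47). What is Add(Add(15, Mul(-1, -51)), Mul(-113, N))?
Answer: 6959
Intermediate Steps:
N = -61 (N = Add(-14, -47) = -61)
Add(Add(15, Mul(-1, -51)), Mul(-113, N)) = Add(Add(15, Mul(-1, -51)), Mul(-113, -61)) = Add(Add(15, 51), 6893) = Add(66, 6893) = 6959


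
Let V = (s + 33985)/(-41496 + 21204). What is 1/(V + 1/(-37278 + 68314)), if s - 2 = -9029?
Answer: -157445628/193644049 ≈ -0.81307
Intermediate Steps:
s = -9027 (s = 2 - 9029 = -9027)
V = -12479/10146 (V = (-9027 + 33985)/(-41496 + 21204) = 24958/(-20292) = 24958*(-1/20292) = -12479/10146 ≈ -1.2299)
1/(V + 1/(-37278 + 68314)) = 1/(-12479/10146 + 1/(-37278 + 68314)) = 1/(-12479/10146 + 1/31036) = 1/(-193644049/157445628) = -157445628/193644049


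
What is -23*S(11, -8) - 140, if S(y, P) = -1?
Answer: -117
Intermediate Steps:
-23*S(11, -8) - 140 = -23*(-1) - 140 = 23 - 140 = -117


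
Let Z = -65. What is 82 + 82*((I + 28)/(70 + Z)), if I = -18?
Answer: 246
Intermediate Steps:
82 + 82*((I + 28)/(70 + Z)) = 82 + 82*((-18 + 28)/(70 - 65)) = 82 + 82*(10/5) = 82 + 82*(10*(⅕)) = 82 + 82*2 = 82 + 164 = 246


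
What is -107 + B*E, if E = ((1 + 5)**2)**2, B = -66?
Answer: -85643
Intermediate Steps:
E = 1296 (E = (6**2)**2 = 36**2 = 1296)
-107 + B*E = -107 - 66*1296 = -107 - 85536 = -85643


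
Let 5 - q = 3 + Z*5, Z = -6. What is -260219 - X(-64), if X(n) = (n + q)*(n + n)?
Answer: -264315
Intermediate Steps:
q = 32 (q = 5 - (3 - 6*5) = 5 - (3 - 30) = 5 - 1*(-27) = 5 + 27 = 32)
X(n) = 2*n*(32 + n) (X(n) = (n + 32)*(n + n) = (32 + n)*(2*n) = 2*n*(32 + n))
-260219 - X(-64) = -260219 - 2*(-64)*(32 - 64) = -260219 - 2*(-64)*(-32) = -260219 - 1*4096 = -260219 - 4096 = -264315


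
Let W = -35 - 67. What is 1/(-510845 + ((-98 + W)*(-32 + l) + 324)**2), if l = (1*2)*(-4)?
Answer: 1/68778131 ≈ 1.4540e-8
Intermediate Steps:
l = -8 (l = 2*(-4) = -8)
W = -102
1/(-510845 + ((-98 + W)*(-32 + l) + 324)**2) = 1/(-510845 + ((-98 - 102)*(-32 - 8) + 324)**2) = 1/(-510845 + (-200*(-40) + 324)**2) = 1/(-510845 + (8000 + 324)**2) = 1/(-510845 + 8324**2) = 1/(-510845 + 69288976) = 1/68778131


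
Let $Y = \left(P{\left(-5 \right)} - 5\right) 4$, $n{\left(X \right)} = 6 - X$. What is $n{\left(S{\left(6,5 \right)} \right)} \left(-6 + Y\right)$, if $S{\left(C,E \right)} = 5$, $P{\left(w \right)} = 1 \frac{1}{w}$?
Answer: $- \frac{134}{5} \approx -26.8$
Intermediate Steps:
$P{\left(w \right)} = \frac{1}{w}$
$Y = - \frac{104}{5}$ ($Y = \left(\frac{1}{-5} - 5\right) 4 = \left(- \frac{1}{5} - 5\right) 4 = \left(- \frac{26}{5}\right) 4 = - \frac{104}{5} \approx -20.8$)
$n{\left(S{\left(6,5 \right)} \right)} \left(-6 + Y\right) = \left(6 - 5\right) \left(-6 - \frac{104}{5}\right) = \left(6 - 5\right) \left(- \frac{134}{5}\right) = 1 \left(- \frac{134}{5}\right) = - \frac{134}{5}$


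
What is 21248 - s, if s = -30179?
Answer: 51427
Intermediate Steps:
21248 - s = 21248 - 1*(-30179) = 21248 + 30179 = 51427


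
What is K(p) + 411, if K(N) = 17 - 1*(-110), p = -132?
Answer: 538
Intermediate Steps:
K(N) = 127 (K(N) = 17 + 110 = 127)
K(p) + 411 = 127 + 411 = 538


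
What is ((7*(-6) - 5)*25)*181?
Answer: -212675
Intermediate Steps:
((7*(-6) - 5)*25)*181 = ((-42 - 5)*25)*181 = -47*25*181 = -1175*181 = -212675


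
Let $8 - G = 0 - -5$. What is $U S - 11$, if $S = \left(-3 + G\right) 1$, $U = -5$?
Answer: $-11$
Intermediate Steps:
$G = 3$ ($G = 8 - \left(0 - -5\right) = 8 - \left(0 + 5\right) = 8 - 5 = 3$)
$S = 0$ ($S = \left(-3 + 3\right) 1 = 0 \cdot 1 = 0$)
$U S - 11 = \left(-5\right) 0 - 11 = 0 - 11 = -11$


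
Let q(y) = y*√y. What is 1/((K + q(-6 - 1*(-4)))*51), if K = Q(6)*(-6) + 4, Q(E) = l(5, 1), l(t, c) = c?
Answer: I/(102*(√2 - I)) ≈ -0.003268 + 0.0046216*I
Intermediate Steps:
Q(E) = 1
K = -2 (K = 1*(-6) + 4 = -6 + 4 = -2)
q(y) = y^(3/2)
1/((K + q(-6 - 1*(-4)))*51) = 1/((-2 + (-6 - 1*(-4))^(3/2))*51) = 1/((-2 + (-6 + 4)^(3/2))*51) = 1/((-2 + (-2)^(3/2))*51) = 1/((-2 - 2*I*√2)*51) = 1/(-102 - 102*I*√2)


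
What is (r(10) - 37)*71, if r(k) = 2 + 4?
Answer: -2201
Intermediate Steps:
r(k) = 6
(r(10) - 37)*71 = (6 - 37)*71 = -31*71 = -2201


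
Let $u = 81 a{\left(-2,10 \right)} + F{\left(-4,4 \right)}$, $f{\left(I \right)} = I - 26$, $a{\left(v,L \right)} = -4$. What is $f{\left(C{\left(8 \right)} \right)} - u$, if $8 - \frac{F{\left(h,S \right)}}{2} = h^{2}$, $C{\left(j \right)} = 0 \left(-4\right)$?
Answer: $314$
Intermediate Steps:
$C{\left(j \right)} = 0$
$F{\left(h,S \right)} = 16 - 2 h^{2}$
$f{\left(I \right)} = -26 + I$
$u = -340$ ($u = 81 \left(-4\right) + \left(16 - 2 \left(-4\right)^{2}\right) = -324 + \left(16 - 32\right) = -324 - 16 = -340$)
$f{\left(C{\left(8 \right)} \right)} - u = \left(-26 + 0\right) - -340 = -26 + 340 = 314$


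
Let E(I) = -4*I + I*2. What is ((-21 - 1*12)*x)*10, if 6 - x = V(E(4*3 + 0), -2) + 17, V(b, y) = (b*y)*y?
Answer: -28050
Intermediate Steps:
E(I) = -2*I (E(I) = -4*I + 2*I = -2*I)
V(b, y) = b*y**2
x = 85 (x = 6 - (-2*(4*3 + 0)*(-2)**2 + 17) = 6 - (-2*(12 + 0)*4 + 17) = 6 - (-2*12*4 + 17) = 6 - (-24*4 + 17) = 6 - (-96 + 17) = 6 - 1*(-79) = 6 + 79 = 85)
((-21 - 1*12)*x)*10 = ((-21 - 1*12)*85)*10 = ((-21 - 12)*85)*10 = -33*85*10 = -2805*10 = -28050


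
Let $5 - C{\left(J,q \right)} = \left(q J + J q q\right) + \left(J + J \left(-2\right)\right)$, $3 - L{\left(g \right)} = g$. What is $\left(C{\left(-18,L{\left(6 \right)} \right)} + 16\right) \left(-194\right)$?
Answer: $-21534$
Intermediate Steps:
$L{\left(g \right)} = 3 - g$
$C{\left(J,q \right)} = 5 + J - J q - J q^{2}$ ($C{\left(J,q \right)} = 5 - \left(\left(q J + J q q\right) + \left(J + J \left(-2\right)\right)\right) = 5 - \left(\left(J q + J q^{2}\right) + \left(J - 2 J\right)\right) = 5 - \left(\left(J q + J q^{2}\right) - J\right) = 5 - \left(- J + J q + J q^{2}\right) = 5 + J - J q - J q^{2}$)
$\left(C{\left(-18,L{\left(6 \right)} \right)} + 16\right) \left(-194\right) = \left(\left(5 - 18 - - 18 \left(3 - 6\right) - - 18 \left(3 - 6\right)^{2}\right) + 16\right) \left(-194\right) = \left(\left(5 - 18 - \left(-18\right) \left(-3\right) - - 18 \left(-3\right)^{2}\right) + 16\right) \left(-194\right) = \left(\left(5 - 18 - 54 - \left(-18\right) 9\right) + 16\right) \left(-194\right) = \left(\left(5 - 18 - 54 + 162\right) + 16\right) \left(-194\right) = \left(95 + 16\right) \left(-194\right) = 111 \left(-194\right) = -21534$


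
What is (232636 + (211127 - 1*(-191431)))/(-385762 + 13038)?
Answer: -317597/186362 ≈ -1.7042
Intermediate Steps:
(232636 + (211127 - 1*(-191431)))/(-385762 + 13038) = (232636 + (211127 + 191431))/(-372724) = (232636 + 402558)*(-1/372724) = 635194*(-1/372724) = -317597/186362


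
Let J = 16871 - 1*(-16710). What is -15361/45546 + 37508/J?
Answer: 1192501627/1529480226 ≈ 0.77968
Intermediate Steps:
J = 33581 (J = 16871 + 16710 = 33581)
-15361/45546 + 37508/J = -15361/45546 + 37508/33581 = 1192501627/1529480226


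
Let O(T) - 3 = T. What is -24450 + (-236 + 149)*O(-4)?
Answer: -24363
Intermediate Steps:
O(T) = 3 + T
-24450 + (-236 + 149)*O(-4) = -24450 + (-236 + 149)*(3 - 4) = -24450 - 87*(-1) = -24450 + 87 = -24363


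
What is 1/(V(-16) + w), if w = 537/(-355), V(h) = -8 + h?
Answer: -355/9057 ≈ -0.039196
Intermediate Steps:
w = -537/355 (w = 537*(-1/355) = -537/355 ≈ -1.5127)
1/(V(-16) + w) = 1/((-8 - 16) - 537/355) = 1/(-24 - 537/355) = 1/(-9057/355) = -355/9057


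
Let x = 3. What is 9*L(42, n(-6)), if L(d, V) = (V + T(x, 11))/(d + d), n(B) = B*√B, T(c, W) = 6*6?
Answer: 27/7 - 9*I*√6/14 ≈ 3.8571 - 1.5747*I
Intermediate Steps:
T(c, W) = 36
n(B) = B^(3/2)
L(d, V) = (36 + V)/(2*d) (L(d, V) = (V + 36)/(d + d) = (36 + V)/((2*d)) = (36 + V)*(1/(2*d)) = (36 + V)/(2*d))
9*L(42, n(-6)) = 9*((½)*(36 + (-6)^(3/2))/42) = 9*((½)*(1/42)*(36 - 6*I*√6)) = 9*(3/7 - I*√6/14) = 27/7 - 9*I*√6/14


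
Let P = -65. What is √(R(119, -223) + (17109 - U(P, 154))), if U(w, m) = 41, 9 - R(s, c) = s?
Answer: √16958 ≈ 130.22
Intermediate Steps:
R(s, c) = 9 - s
√(R(119, -223) + (17109 - U(P, 154))) = √((9 - 1*119) + (17109 - 1*41)) = √((9 - 119) + (17109 - 41)) = √(-110 + 17068) = √16958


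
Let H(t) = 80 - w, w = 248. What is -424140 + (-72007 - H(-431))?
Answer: -495979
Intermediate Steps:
H(t) = -168 (H(t) = 80 - 1*248 = 80 - 248 = -168)
-424140 + (-72007 - H(-431)) = -424140 + (-72007 - 1*(-168)) = -424140 + (-72007 + 168) = -424140 - 71839 = -495979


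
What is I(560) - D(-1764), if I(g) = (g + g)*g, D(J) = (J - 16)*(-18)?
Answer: 595160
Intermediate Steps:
D(J) = 288 - 18*J (D(J) = (-16 + J)*(-18) = 288 - 18*J)
I(g) = 2*g² (I(g) = (2*g)*g = 2*g²)
I(560) - D(-1764) = 2*560² - (288 - 18*(-1764)) = 2*313600 - (288 + 31752) = 627200 - 1*32040 = 627200 - 32040 = 595160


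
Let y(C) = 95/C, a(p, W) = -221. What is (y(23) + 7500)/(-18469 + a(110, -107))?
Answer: -34519/85974 ≈ -0.40150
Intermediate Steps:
(y(23) + 7500)/(-18469 + a(110, -107)) = (95/23 + 7500)/(-18469 - 221) = (95*(1/23) + 7500)/(-18690) = (95/23 + 7500)*(-1/18690) = (172595/23)*(-1/18690) = -34519/85974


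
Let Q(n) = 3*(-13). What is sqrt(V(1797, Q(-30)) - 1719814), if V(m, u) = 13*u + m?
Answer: 2*I*sqrt(429631) ≈ 1310.9*I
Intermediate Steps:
Q(n) = -39
V(m, u) = m + 13*u
sqrt(V(1797, Q(-30)) - 1719814) = sqrt((1797 + 13*(-39)) - 1719814) = sqrt((1797 - 507) - 1719814) = sqrt(1290 - 1719814) = sqrt(-1718524) = 2*I*sqrt(429631)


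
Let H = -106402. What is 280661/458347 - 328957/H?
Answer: 180639345801/48769037494 ≈ 3.7040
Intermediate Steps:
280661/458347 - 328957/H = 280661/458347 - 328957/(-106402) = 280661*(1/458347) - 328957*(-1/106402) = 280661/458347 + 328957/106402 = 180639345801/48769037494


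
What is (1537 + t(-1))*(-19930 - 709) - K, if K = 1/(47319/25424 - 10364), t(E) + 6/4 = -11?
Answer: -16578275817747439/526894034 ≈ -3.1464e+7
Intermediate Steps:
t(E) = -25/2 (t(E) = -3/2 - 11 = -25/2)
K = -25424/263447017 (K = 1/(47319*(1/25424) - 10364) = 1/(47319/25424 - 10364) = 1/(-263447017/25424) = -25424/263447017 ≈ -9.6505e-5)
(1537 + t(-1))*(-19930 - 709) - K = (1537 - 25/2)*(-19930 - 709) - 1*(-25424/263447017) = (3049/2)*(-20639) + 25424/263447017 = -62928311/2 + 25424/263447017 = -16578275817747439/526894034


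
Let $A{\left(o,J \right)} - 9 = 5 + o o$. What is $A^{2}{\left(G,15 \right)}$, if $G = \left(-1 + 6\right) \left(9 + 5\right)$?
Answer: $24147396$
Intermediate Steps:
$G = 70$ ($G = 5 \cdot 14 = 70$)
$A{\left(o,J \right)} = 14 + o^{2}$ ($A{\left(o,J \right)} = 9 + \left(5 + o o\right) = 9 + \left(5 + o^{2}\right) = 14 + o^{2}$)
$A^{2}{\left(G,15 \right)} = \left(14 + 70^{2}\right)^{2} = \left(14 + 4900\right)^{2} = 4914^{2} = 24147396$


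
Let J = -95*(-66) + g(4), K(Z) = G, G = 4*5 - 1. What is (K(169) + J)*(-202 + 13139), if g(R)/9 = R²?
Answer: 83223721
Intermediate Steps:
G = 19 (G = 20 - 1 = 19)
g(R) = 9*R²
K(Z) = 19
J = 6414 (J = -95*(-66) + 9*4² = 6270 + 9*16 = 6270 + 144 = 6414)
(K(169) + J)*(-202 + 13139) = (19 + 6414)*(-202 + 13139) = 6433*12937 = 83223721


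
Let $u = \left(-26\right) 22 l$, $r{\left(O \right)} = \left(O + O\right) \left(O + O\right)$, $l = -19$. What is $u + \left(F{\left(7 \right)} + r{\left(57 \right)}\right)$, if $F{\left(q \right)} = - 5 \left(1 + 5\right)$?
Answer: $23834$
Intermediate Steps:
$F{\left(q \right)} = -30$ ($F{\left(q \right)} = \left(-5\right) 6 = -30$)
$r{\left(O \right)} = 4 O^{2}$ ($r{\left(O \right)} = 2 O 2 O = 4 O^{2}$)
$u = 10868$ ($u = \left(-26\right) 22 \left(-19\right) = \left(-572\right) \left(-19\right) = 10868$)
$u + \left(F{\left(7 \right)} + r{\left(57 \right)}\right) = 10868 - \left(30 - 4 \cdot 57^{2}\right) = 10868 + \left(-30 + 4 \cdot 3249\right) = 10868 + \left(-30 + 12996\right) = 10868 + 12966 = 23834$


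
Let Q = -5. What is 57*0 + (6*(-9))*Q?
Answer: 270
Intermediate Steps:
57*0 + (6*(-9))*Q = 57*0 + (6*(-9))*(-5) = 0 - 54*(-5) = 0 + 270 = 270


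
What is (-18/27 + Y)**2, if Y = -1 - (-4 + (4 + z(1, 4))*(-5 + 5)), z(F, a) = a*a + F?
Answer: 49/9 ≈ 5.4444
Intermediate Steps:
z(F, a) = F + a**2 (z(F, a) = a**2 + F = F + a**2)
Y = 3 (Y = -1 - (-4 + (4 + (1 + 4**2))*(-5 + 5)) = -1 - (-4 + (4 + (1 + 16))*0) = -1 - (-4 + (4 + 17)*0) = -1 - (-4 + 21*0) = -1 - (-4 + 0) = -1 - 1*(-4) = -1 + 4 = 3)
(-18/27 + Y)**2 = (-18/27 + 3)**2 = (-18*1/27 + 3)**2 = (-2/3 + 3)**2 = (7/3)**2 = 49/9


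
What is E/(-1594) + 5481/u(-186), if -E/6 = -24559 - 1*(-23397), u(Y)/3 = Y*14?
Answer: -501603/98828 ≈ -5.0755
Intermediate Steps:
u(Y) = 42*Y (u(Y) = 3*(Y*14) = 3*(14*Y) = 42*Y)
E = 6972 (E = -6*(-24559 - 1*(-23397)) = -6*(-24559 + 23397) = -6*(-1162) = 6972)
E/(-1594) + 5481/u(-186) = 6972/(-1594) + 5481/((42*(-186))) = 6972*(-1/1594) + 5481/(-7812) = -3486/797 + 5481*(-1/7812) = -3486/797 - 87/124 = -501603/98828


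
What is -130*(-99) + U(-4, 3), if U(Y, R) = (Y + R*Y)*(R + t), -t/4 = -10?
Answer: 12182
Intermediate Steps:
t = 40 (t = -4*(-10) = 40)
U(Y, R) = (40 + R)*(Y + R*Y) (U(Y, R) = (Y + R*Y)*(R + 40) = (Y + R*Y)*(40 + R) = (40 + R)*(Y + R*Y))
-130*(-99) + U(-4, 3) = -130*(-99) - 4*(40 + 3² + 41*3) = 12870 - 4*(40 + 9 + 123) = 12870 - 4*172 = 12870 - 688 = 12182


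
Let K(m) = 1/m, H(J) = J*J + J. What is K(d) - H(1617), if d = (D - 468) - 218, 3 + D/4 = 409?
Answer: -2454095027/938 ≈ -2.6163e+6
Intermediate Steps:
D = 1624 (D = -12 + 4*409 = -12 + 1636 = 1624)
H(J) = J + J² (H(J) = J² + J = J + J²)
d = 938 (d = (1624 - 468) - 218 = 1156 - 218 = 938)
K(d) - H(1617) = 1/938 - 1617*(1 + 1617) = 1/938 - 1617*1618 = 1/938 - 1*2616306 = 1/938 - 2616306 = -2454095027/938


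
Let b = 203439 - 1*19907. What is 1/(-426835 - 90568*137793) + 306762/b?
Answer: 10935223480406833/6542412149558514 ≈ 1.6714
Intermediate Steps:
b = 183532 (b = 203439 - 19907 = 183532)
1/(-426835 - 90568*137793) + 306762/b = 1/(-426835 - 90568*137793) + 306762/183532 = (1/137793)/(-517403) + 306762*(1/183532) = -1/517403*1/137793 + 153381/91766 = -1/71294511579 + 153381/91766 = 10935223480406833/6542412149558514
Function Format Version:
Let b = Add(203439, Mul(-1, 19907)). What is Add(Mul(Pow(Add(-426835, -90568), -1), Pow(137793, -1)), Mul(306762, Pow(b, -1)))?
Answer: Rational(10935223480406833, 6542412149558514) ≈ 1.6714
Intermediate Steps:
b = 183532 (b = Add(203439, -19907) = 183532)
Add(Mul(Pow(Add(-426835, -90568), -1), Pow(137793, -1)), Mul(306762, Pow(b, -1))) = Add(Mul(Pow(Add(-426835, -90568), -1), Pow(137793, -1)), Mul(306762, Pow(183532, -1))) = Add(Mul(Pow(-517403, -1), Rational(1, 137793)), Mul(306762, Rational(1, 183532))) = Add(Mul(Rational(-1, 517403), Rational(1, 137793)), Rational(153381, 91766)) = Add(Rational(-1, 71294511579), Rational(153381, 91766)) = Rational(10935223480406833, 6542412149558514)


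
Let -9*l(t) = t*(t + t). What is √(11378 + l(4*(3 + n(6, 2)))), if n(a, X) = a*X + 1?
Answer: √94210/3 ≈ 102.31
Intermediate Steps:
n(a, X) = 1 + X*a (n(a, X) = X*a + 1 = 1 + X*a)
l(t) = -2*t²/9 (l(t) = -t*(t + t)/9 = -t*2*t/9 = -2*t²/9)
√(11378 + l(4*(3 + n(6, 2)))) = √(11378 - 2*16*(3 + (1 + 2*6))²/9) = √(11378 - 2*16*(3 + (1 + 12))²/9) = √(11378 - 2*16*(3 + 13)²/9) = √(11378 - 2*(4*16)²/9) = √(11378 - 2/9*64²) = √(11378 - 2/9*4096) = √(11378 - 8192/9) = √(94210/9) = √94210/3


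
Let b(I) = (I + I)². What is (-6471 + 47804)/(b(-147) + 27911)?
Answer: 41333/114347 ≈ 0.36147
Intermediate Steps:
b(I) = 4*I² (b(I) = (2*I)² = 4*I²)
(-6471 + 47804)/(b(-147) + 27911) = (-6471 + 47804)/(4*(-147)² + 27911) = 41333/(4*21609 + 27911) = 41333/(86436 + 27911) = 41333/114347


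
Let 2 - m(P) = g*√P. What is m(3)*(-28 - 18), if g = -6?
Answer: -92 - 276*√3 ≈ -570.05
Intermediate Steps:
m(P) = 2 + 6*√P (m(P) = 2 - (-6)*√P = 2 + 6*√P)
m(3)*(-28 - 18) = (2 + 6*√3)*(-28 - 18) = (2 + 6*√3)*(-46) = -92 - 276*√3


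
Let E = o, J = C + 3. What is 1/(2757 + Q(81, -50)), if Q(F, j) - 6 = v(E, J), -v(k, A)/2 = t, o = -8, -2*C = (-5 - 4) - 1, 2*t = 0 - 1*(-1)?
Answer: 1/2762 ≈ 0.00036206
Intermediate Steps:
t = ½ (t = (0 - 1*(-1))/2 = (0 + 1)/2 = (½)*1 = ½ ≈ 0.50000)
C = 5 (C = -((-5 - 4) - 1)/2 = -(-9 - 1)/2 = -½*(-10) = 5)
J = 8 (J = 5 + 3 = 8)
E = -8
v(k, A) = -1 (v(k, A) = -2*½ = -1)
Q(F, j) = 5 (Q(F, j) = 6 - 1 = 5)
1/(2757 + Q(81, -50)) = 1/(2757 + 5) = 1/2762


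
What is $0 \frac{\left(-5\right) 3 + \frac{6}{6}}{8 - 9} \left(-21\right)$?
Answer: $0$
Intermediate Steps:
$0 \frac{\left(-5\right) 3 + \frac{6}{6}}{8 - 9} \left(-21\right) = 0 \frac{-15 + 6 \cdot \frac{1}{6}}{-1} \left(-21\right) = 0 \left(-15 + 1\right) \left(-1\right) \left(-21\right) = 0 \left(\left(-14\right) \left(-1\right)\right) \left(-21\right) = 0 \cdot 14 \left(-21\right) = 0 \left(-21\right) = 0$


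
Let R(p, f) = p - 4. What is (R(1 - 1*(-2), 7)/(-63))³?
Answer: 1/250047 ≈ 3.9992e-6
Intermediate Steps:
R(p, f) = -4 + p
(R(1 - 1*(-2), 7)/(-63))³ = ((-4 + (1 - 1*(-2)))/(-63))³ = ((-4 + (1 + 2))*(-1/63))³ = ((-4 + 3)*(-1/63))³ = (-1*(-1/63))³ = (1/63)³ = 1/250047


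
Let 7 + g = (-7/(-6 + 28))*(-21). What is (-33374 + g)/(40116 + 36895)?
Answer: -734235/1694242 ≈ -0.43337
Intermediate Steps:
g = -7/22 (g = -7 + (-7/(-6 + 28))*(-21) = -7 + (-7/22)*(-21) = -7 + ((1/22)*(-7))*(-21) = -7 - 7/22*(-21) = -7 + 147/22 = -7/22 ≈ -0.31818)
(-33374 + g)/(40116 + 36895) = (-33374 - 7/22)/(40116 + 36895) = -734235/22/77011 = -734235/22*1/77011 = -734235/1694242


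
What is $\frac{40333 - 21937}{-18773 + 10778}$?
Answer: $- \frac{6132}{2665} \approx -2.3009$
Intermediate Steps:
$\frac{40333 - 21937}{-18773 + 10778} = \frac{18396}{-7995} = 18396 \left(- \frac{1}{7995}\right) = - \frac{6132}{2665}$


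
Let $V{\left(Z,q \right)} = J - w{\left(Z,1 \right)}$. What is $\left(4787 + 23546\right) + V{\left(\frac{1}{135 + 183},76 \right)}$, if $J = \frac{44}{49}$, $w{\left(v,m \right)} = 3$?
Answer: $\frac{1388214}{49} \approx 28331.0$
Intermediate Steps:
$J = \frac{44}{49}$ ($J = 44 \cdot \frac{1}{49} = \frac{44}{49} \approx 0.89796$)
$V{\left(Z,q \right)} = - \frac{103}{49}$ ($V{\left(Z,q \right)} = \frac{44}{49} - 3 = - \frac{103}{49}$)
$\left(4787 + 23546\right) + V{\left(\frac{1}{135 + 183},76 \right)} = \left(4787 + 23546\right) - \frac{103}{49} = 28333 - \frac{103}{49} = \frac{1388214}{49}$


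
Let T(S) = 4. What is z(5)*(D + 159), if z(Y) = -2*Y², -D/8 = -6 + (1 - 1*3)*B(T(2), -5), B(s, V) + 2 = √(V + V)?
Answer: -8750 - 800*I*√10 ≈ -8750.0 - 2529.8*I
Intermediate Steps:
B(s, V) = -2 + √2*√V (B(s, V) = -2 + √(V + V) = -2 + √(2*V) = -2 + √2*√V)
D = 16 + 16*I*√10 (D = -8*(-6 + (1 - 1*3)*(-2 + √2*√(-5))) = -8*(-6 + (1 - 3)*(-2 + √2*(I*√5))) = -8*(-6 - 2*(-2 + I*√10)) = -8*(-6 + (4 - 2*I*√10)) = -8*(-2 - 2*I*√10) = 16 + 16*I*√10 ≈ 16.0 + 50.596*I)
z(5)*(D + 159) = (-2*5²)*((16 + 16*I*√10) + 159) = (-2*25)*(175 + 16*I*√10) = -50*(175 + 16*I*√10) = -8750 - 800*I*√10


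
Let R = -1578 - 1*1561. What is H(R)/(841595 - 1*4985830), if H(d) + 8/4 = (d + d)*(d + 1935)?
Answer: -1511742/828847 ≈ -1.8239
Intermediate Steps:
R = -3139 (R = -1578 - 1561 = -3139)
H(d) = -2 + 2*d*(1935 + d) (H(d) = -2 + (d + d)*(d + 1935) = -2 + (2*d)*(1935 + d) = -2 + 2*d*(1935 + d))
H(R)/(841595 - 1*4985830) = (-2 + 2*(-3139)² + 3870*(-3139))/(841595 - 1*4985830) = (-2 + 2*9853321 - 12147930)/(841595 - 4985830) = (-2 + 19706642 - 12147930)/(-4144235) = 7558710*(-1/4144235) = -1511742/828847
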